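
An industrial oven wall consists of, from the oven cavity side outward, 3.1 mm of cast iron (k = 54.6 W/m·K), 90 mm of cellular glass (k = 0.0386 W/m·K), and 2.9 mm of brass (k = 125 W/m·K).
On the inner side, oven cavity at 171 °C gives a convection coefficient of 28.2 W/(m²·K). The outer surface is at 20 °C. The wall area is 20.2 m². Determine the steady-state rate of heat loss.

Model the wall as resistances in series:
R_inner film = 1/(h_i·A) = 1/(28.2×20.2) = 0.001755 K/W
R_cast iron = L/(kA) = 0.0031/(54.6×20.2) = 2.811×10^-6 K/W
R_cellular glass = L/(kA) = 0.09/(0.0386×20.2) = 0.1154 K/W
R_brass = L/(kA) = 0.0029/(125×20.2) = 1.149×10^-6 K/W
R_total = 0.1172 K/W
Q = ΔT / R_total = 151 / 0.1172

Q ≈ 1290 W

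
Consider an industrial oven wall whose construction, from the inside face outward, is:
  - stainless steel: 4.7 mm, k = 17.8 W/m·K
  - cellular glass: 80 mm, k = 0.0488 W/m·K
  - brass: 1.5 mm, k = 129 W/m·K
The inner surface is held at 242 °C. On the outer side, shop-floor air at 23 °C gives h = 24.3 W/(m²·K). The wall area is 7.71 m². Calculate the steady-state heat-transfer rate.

Model the wall as resistances in series:
R_stainless steel = L/(kA) = 0.0047/(17.8×7.71) = 3.425×10^-5 K/W
R_cellular glass = L/(kA) = 0.08/(0.0488×7.71) = 0.2126 K/W
R_brass = L/(kA) = 0.0015/(129×7.71) = 1.508×10^-6 K/W
R_outer film = 1/(h_o·A) = 1/(24.3×7.71) = 0.005338 K/W
R_total = 0.218 K/W
Q = ΔT / R_total = 219 / 0.218

Q ≈ 1000 W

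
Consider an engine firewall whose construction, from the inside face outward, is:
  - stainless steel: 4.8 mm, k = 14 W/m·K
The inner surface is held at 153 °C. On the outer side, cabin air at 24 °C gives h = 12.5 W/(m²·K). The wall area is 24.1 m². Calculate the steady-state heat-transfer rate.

Series thermal resistances:
R_stainless steel = L/(kA) = 0.0048/(14×24.1) = 1.423×10^-5 K/W
R_outer film = 1/(h_o·A) = 1/(12.5×24.1) = 0.00332 K/W
R_total = 0.003334 K/W
Q = ΔT / R_total = 129 / 0.003334

Q ≈ 38700 W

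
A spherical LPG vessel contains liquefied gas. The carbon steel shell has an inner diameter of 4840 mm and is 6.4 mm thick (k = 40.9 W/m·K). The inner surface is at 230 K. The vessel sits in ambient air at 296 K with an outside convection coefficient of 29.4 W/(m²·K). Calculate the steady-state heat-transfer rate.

Q ≈ 143000 W

Each spherical layer contributes R = (1/r_i − 1/r_o)/(4πk):
R_carbon steel shell = (1/2.42 − 1/2.4264)/(4π×40.9) = 2.121×10^-6 K/W
R_outer film = 1/(h·4πr_o²) = 1/(29.4×4π×2.4264²) = 4.597×10^-4 K/W
R_total = 4.619×10^-4 K/W
Q = ΔT/R_total = 66/4.619×10^-4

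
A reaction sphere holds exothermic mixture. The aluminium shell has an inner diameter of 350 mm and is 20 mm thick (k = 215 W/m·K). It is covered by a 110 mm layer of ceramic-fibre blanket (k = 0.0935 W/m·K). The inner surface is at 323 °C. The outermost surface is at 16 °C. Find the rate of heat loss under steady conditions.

Q ≈ 195 W

Radial (spherical) resistances in series:
R_aluminium shell = (1/0.175 − 1/0.195)/(4π×215) = 2.169×10^-4 K/W
R_ceramic-fibre blanket = (1/0.195 − 1/0.305)/(4π×0.0935) = 1.574 K/W
R_total = 1.574 K/W
Q = ΔT/R_total = 307/1.574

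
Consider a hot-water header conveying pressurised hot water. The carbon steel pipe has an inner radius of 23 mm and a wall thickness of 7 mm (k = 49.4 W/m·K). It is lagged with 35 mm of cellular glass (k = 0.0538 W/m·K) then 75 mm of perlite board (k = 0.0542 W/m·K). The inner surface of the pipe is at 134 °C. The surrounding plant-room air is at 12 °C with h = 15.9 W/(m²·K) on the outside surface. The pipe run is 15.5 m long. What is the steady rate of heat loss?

Cylindrical conduction, so R = ln(r₂/r₁)/(2πkL) per layer, in series:
R_carbon steel pipe wall = ln(30/23)/(2π×49.4×15.5) = 5.523×10^-5 K/W
R_cellular glass = ln(65/30)/(2π×0.0538×15.5) = 0.1476 K/W
R_perlite board = ln(140/65)/(2π×0.0542×15.5) = 0.1454 K/W
R_outer film = 1/(h_o·2πr_oL) = 1/(15.9×2π×0.14×15.5) = 0.004613 K/W
R_total = 0.2976 K/W
Q = ΔT/R_total = 122/0.2976

Q ≈ 410 W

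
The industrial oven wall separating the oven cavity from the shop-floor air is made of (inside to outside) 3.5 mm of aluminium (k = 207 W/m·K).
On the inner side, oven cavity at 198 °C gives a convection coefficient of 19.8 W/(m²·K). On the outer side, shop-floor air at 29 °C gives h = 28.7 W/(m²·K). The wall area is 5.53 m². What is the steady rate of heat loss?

Model the wall as resistances in series:
R_inner film = 1/(h_i·A) = 1/(19.8×5.53) = 0.009133 K/W
R_aluminium = L/(kA) = 0.0035/(207×5.53) = 3.058×10^-6 K/W
R_outer film = 1/(h_o·A) = 1/(28.7×5.53) = 0.006301 K/W
R_total = 0.01544 K/W
Q = ΔT / R_total = 169 / 0.01544

Q ≈ 10900 W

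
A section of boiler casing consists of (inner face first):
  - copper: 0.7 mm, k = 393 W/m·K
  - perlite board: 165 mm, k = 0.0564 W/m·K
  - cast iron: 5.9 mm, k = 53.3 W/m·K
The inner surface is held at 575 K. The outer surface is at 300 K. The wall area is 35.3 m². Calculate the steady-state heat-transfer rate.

Q ≈ 3320 W

Treating each layer as a thermal resistance in series:
R_copper = L/(kA) = 0.0007/(393×35.3) = 5.046×10^-8 K/W
R_perlite board = L/(kA) = 0.165/(0.0564×35.3) = 0.08288 K/W
R_cast iron = L/(kA) = 0.0059/(53.3×35.3) = 3.136×10^-6 K/W
R_total = 0.08288 K/W
Q = ΔT / R_total = 275 / 0.08288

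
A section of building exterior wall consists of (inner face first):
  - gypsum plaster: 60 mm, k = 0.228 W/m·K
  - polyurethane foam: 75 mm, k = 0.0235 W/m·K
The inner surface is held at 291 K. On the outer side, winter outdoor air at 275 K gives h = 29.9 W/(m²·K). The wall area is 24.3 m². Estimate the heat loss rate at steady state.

Series thermal resistances:
R_gypsum plaster = L/(kA) = 0.06/(0.228×24.3) = 0.01083 K/W
R_polyurethane foam = L/(kA) = 0.075/(0.0235×24.3) = 0.1313 K/W
R_outer film = 1/(h_o·A) = 1/(29.9×24.3) = 0.001376 K/W
R_total = 0.1435 K/W
Q = ΔT / R_total = 16 / 0.1435

Q ≈ 111 W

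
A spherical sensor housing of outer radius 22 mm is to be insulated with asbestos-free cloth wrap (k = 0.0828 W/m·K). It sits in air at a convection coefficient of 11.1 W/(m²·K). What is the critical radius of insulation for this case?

For a sphere r_cr = 2k/h = 2×0.0828/11.1
r_cr = 14.9 mm; since the bare radius (22 mm) is above r_cr, any added insulation will reduce heat loss.

r_cr ≈ 14.9 mm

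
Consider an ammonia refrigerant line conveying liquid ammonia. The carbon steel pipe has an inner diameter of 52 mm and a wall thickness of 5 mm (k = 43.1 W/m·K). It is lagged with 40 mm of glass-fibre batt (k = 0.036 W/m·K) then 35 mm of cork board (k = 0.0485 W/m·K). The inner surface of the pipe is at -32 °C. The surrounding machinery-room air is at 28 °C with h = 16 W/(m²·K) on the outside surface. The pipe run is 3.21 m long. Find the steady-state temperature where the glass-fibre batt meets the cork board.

Cylindrical conduction, so R = ln(r₂/r₁)/(2πkL) per layer, in series:
R_carbon steel pipe wall = ln(31/26)/(2π×43.1×3.21) = 2.023×10^-4 K/W
R_glass-fibre batt = ln(71/31)/(2π×0.036×3.21) = 1.141 K/W
R_cork board = ln(106/71)/(2π×0.0485×3.21) = 0.4097 K/W
R_outer film = 1/(h_o·2πr_oL) = 1/(16×2π×0.106×3.21) = 0.02923 K/W
R_total = 1.58 K/W
Q = ΔT/R_total = 60/1.58
Q = 38 W
T_interface = T_inner + Q·ΣR(inner→interface) = -32 + 38×1.142

T ≈ 11.3 °C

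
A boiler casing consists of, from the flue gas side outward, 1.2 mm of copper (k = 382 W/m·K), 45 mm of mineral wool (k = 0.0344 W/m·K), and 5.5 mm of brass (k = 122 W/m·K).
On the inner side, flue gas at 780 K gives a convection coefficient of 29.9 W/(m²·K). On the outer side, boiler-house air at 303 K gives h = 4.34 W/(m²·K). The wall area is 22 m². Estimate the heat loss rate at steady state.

Q ≈ 6680 W

Treating each layer as a thermal resistance in series:
R_inner film = 1/(h_i·A) = 1/(29.9×22) = 0.00152 K/W
R_copper = L/(kA) = 0.0012/(382×22) = 1.428×10^-7 K/W
R_mineral wool = L/(kA) = 0.045/(0.0344×22) = 0.05946 K/W
R_brass = L/(kA) = 0.0055/(122×22) = 2.049×10^-6 K/W
R_outer film = 1/(h_o·A) = 1/(4.34×22) = 0.01047 K/W
R_total = 0.07146 K/W
Q = ΔT / R_total = 477 / 0.07146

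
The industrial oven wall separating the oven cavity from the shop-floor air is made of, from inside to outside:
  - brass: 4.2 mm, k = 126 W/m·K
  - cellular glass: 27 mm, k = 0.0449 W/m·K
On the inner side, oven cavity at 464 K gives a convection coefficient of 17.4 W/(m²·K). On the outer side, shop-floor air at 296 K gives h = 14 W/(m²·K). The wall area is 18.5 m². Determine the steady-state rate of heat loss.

Treating each layer as a thermal resistance in series:
R_inner film = 1/(h_i·A) = 1/(17.4×18.5) = 0.003107 K/W
R_brass = L/(kA) = 0.0042/(126×18.5) = 1.802×10^-6 K/W
R_cellular glass = L/(kA) = 0.027/(0.0449×18.5) = 0.0325 K/W
R_outer film = 1/(h_o·A) = 1/(14×18.5) = 0.003861 K/W
R_total = 0.03947 K/W
Q = ΔT / R_total = 168 / 0.03947

Q ≈ 4260 W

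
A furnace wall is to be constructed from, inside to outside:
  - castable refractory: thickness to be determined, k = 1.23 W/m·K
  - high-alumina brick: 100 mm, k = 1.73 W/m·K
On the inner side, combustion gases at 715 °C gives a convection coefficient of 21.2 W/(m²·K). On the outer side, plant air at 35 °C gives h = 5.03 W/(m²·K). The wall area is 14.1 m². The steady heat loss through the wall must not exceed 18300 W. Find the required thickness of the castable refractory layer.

Series thermal resistances:
R_inner film = 1/(h_i·A) = 1/(21.2×14.1) = 0.003345 K/W
R_high-alumina brick = L/(kA) = 0.1/(1.73×14.1) = 0.0041 K/W
R_outer film = 1/(h_o·A) = 1/(5.03×14.1) = 0.0141 K/W
Sum of the known resistances R_other = 0.02154 K/W
Required total resistance R_tot = ΔT/Q_allow = 680/18300 = 0.03716 K/W
R_castable refractory = R_tot − R_other = 0.01561 K/W
L = R·k·A = 0.01561×1.23×14.1

L ≈ 271 mm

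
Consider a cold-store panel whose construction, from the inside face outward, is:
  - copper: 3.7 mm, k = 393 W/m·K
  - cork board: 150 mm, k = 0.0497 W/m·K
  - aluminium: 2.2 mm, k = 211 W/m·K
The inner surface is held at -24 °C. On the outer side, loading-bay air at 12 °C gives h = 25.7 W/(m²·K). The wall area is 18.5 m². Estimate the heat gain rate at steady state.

Q ≈ 218 W

Using the resistance-network approach (series):
R_copper = L/(kA) = 0.0037/(393×18.5) = 5.089×10^-7 K/W
R_cork board = L/(kA) = 0.15/(0.0497×18.5) = 0.1631 K/W
R_aluminium = L/(kA) = 0.0022/(211×18.5) = 5.636×10^-7 K/W
R_outer film = 1/(h_o·A) = 1/(25.7×18.5) = 0.002103 K/W
R_total = 0.1652 K/W
Q = ΔT / R_total = 36 / 0.1652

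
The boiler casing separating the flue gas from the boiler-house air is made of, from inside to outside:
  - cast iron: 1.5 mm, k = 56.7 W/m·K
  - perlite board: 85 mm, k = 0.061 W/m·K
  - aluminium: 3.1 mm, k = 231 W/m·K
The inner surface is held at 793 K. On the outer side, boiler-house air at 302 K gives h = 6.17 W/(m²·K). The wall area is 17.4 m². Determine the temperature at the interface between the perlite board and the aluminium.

T ≈ 353 K

Model the wall as resistances in series:
R_cast iron = L/(kA) = 0.0015/(56.7×17.4) = 1.52×10^-6 K/W
R_perlite board = L/(kA) = 0.085/(0.061×17.4) = 0.08008 K/W
R_aluminium = L/(kA) = 0.0031/(231×17.4) = 7.713×10^-7 K/W
R_outer film = 1/(h_o·A) = 1/(6.17×17.4) = 0.009315 K/W
R_total = 0.0894 K/W;  Q = ΔT/R_total = 491/0.0894 = 5492 W
T_interface = T_inner − Q·ΣR(inner→interface) = 793 − 5490×0.08008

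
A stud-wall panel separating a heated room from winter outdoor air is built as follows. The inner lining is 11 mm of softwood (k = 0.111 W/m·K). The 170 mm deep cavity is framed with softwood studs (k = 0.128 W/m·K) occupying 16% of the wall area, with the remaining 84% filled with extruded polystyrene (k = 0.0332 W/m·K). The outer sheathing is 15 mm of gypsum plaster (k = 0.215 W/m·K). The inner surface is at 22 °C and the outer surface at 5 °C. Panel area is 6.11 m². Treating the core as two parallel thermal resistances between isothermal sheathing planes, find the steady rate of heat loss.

Sheathing layers in series; stud and cavity paths in parallel between them.
R_inner = 0.011/(0.111×6.11) = 0.01622 K/W
R_stud  = 0.17/(0.128×0.16×6.11) = 1.359 K/W
R_cav   = 0.17/(0.0332×0.84×6.11) = 0.9977 K/W
1/R_core = 1/R_stud + 1/R_cav → R_core = 0.5752 K/W
R_outer = 0.015/(0.215×6.11) = 0.01142 K/W
R_total = 0.6029 K/W
Q = ΔT/R_total = 17/0.6029

Q ≈ 28.2 W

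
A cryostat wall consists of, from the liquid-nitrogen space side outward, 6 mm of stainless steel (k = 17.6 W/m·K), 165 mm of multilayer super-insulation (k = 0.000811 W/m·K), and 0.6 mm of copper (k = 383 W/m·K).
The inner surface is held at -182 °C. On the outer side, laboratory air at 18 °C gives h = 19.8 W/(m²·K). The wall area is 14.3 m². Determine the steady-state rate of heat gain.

Thermal resistances in series:
R_stainless steel = L/(kA) = 0.006/(17.6×14.3) = 2.384×10^-5 K/W
R_multilayer super-insulation = L/(kA) = 0.165/(0.000811×14.3) = 14.23 K/W
R_copper = L/(kA) = 0.0006/(383×14.3) = 1.096×10^-7 K/W
R_outer film = 1/(h_o·A) = 1/(19.8×14.3) = 0.003532 K/W
R_total = 14.23 K/W
Q = ΔT / R_total = 200 / 14.23

Q ≈ 14.1 W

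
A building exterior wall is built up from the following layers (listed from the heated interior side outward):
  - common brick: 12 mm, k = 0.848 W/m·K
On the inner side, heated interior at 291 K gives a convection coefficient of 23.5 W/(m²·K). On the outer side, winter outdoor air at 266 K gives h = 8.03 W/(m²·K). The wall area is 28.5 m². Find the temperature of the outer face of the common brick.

T ≈ 283 K

Model the wall as resistances in series:
R_inner film = 1/(h_i·A) = 1/(23.5×28.5) = 0.001493 K/W
R_common brick = L/(kA) = 0.012/(0.848×28.5) = 4.965×10^-4 K/W
R_outer film = 1/(h_o·A) = 1/(8.03×28.5) = 0.00437 K/W
R_total = 0.006359 K/W;  Q = ΔT/R_total = 25/0.006359 = 3931 W
T_interface = T_inner − Q·ΣR(inner→interface) = 291 − 3930×0.00199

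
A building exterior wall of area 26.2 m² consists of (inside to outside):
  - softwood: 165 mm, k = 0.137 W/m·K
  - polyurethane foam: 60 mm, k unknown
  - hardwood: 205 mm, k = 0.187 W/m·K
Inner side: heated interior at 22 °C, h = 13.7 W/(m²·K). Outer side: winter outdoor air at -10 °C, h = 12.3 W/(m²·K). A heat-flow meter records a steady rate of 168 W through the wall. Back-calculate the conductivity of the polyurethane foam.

k ≈ 0.0237 W/(m·K)

Model the wall as resistances in series:
R_inner film = 1/(h_i·A) = 1/(13.7×26.2) = 0.002786 K/W
R_softwood = L/(kA) = 0.165/(0.137×26.2) = 0.04597 K/W
R_hardwood = L/(kA) = 0.205/(0.187×26.2) = 0.04184 K/W
R_outer film = 1/(h_o·A) = 1/(12.3×26.2) = 0.003103 K/W
Sum of known resistances R_other = 0.0937 K/W
Total R = ΔT/Q = 32/168 = 0.1905 K/W
R_polyurethane foam = R_total − R_other = 0.09678 K/W
k = L/(R·A) = 0.06/(0.09678×26.2)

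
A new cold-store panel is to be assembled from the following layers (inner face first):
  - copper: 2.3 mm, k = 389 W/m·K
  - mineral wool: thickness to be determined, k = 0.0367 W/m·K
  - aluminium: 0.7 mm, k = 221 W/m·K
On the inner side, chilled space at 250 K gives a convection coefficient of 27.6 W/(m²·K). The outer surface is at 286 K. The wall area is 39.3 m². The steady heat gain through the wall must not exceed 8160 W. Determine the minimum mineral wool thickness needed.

Model the wall as resistances in series:
R_inner film = 1/(h_i·A) = 1/(27.6×39.3) = 9.219×10^-4 K/W
R_copper = L/(kA) = 0.0023/(389×39.3) = 1.504×10^-7 K/W
R_aluminium = L/(kA) = 0.0007/(221×39.3) = 8.06×10^-8 K/W
Sum of the known resistances R_other = 9.222×10^-4 K/W
Required total resistance R_tot = ΔT/Q_allow = 36/8160 = 0.004412 K/W
R_mineral wool = R_tot − R_other = 0.00349 K/W
L = R·k·A = 0.00349×0.0367×39.3

L ≈ 5.03 mm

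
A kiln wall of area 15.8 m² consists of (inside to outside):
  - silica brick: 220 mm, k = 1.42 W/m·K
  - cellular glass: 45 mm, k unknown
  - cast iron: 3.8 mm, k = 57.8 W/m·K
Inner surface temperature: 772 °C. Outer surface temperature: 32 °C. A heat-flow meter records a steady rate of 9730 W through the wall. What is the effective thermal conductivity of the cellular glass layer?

Treating each layer as a thermal resistance in series:
R_silica brick = L/(kA) = 0.22/(1.42×15.8) = 0.009806 K/W
R_cast iron = L/(kA) = 0.0038/(57.8×15.8) = 4.161×10^-6 K/W
Sum of known resistances R_other = 0.00981 K/W
Total R = ΔT/Q = 740/9730 = 0.07605 K/W
R_cellular glass = R_total − R_other = 0.06624 K/W
k = L/(R·A) = 0.045/(0.06624×15.8)

k ≈ 0.043 W/(m·K)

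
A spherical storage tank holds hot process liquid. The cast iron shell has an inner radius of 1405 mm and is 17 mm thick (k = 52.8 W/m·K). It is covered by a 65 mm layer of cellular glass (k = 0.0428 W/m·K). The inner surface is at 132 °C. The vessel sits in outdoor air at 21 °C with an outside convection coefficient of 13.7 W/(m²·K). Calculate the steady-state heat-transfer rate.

Q ≈ 1860 W

Spherical conduction: R = (1/r_in − 1/r_out)/(4πk) per layer; series-sum.
R_cast iron shell = (1/1.405 − 1/1.422)/(4π×52.8) = 1.282×10^-5 K/W
R_cellular glass = (1/1.422 − 1/1.487)/(4π×0.0428) = 0.05715 K/W
R_outer film = 1/(h·4πr_o²) = 1/(13.7×4π×1.487²) = 0.002627 K/W
R_total = 0.05979 K/W
Q = ΔT/R_total = 111/0.05979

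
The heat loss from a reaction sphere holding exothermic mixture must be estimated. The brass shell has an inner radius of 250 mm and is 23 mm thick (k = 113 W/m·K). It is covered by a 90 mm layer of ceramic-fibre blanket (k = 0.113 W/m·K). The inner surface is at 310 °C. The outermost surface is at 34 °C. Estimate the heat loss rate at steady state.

For a spherical shell R = (1/r₁ − 1/r₂)/(4πk); film R = 1/(h·4πr²). In series:
R_brass shell = (1/0.25 − 1/0.273)/(4π×113) = 2.373×10^-4 K/W
R_ceramic-fibre blanket = (1/0.273 − 1/0.363)/(4π×0.113) = 0.6396 K/W
R_total = 0.6398 K/W
Q = ΔT/R_total = 276/0.6398

Q ≈ 431 W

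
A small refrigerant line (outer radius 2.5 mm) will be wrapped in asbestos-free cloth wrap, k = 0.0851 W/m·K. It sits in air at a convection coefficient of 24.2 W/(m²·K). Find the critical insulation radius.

For a cylinder r_cr = k/h = 0.0851/24.2
r_cr = 3.52 mm; since the bare radius (2.5 mm) is below r_cr, adding a thin layer of insulation will *increase* heat loss.

r_cr ≈ 3.52 mm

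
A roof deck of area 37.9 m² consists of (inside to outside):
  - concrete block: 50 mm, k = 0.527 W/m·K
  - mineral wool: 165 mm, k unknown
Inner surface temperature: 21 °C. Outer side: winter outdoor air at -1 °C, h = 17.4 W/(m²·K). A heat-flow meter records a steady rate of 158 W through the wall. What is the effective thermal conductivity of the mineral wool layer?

k ≈ 0.0322 W/(m·K)

Model the wall as resistances in series:
R_concrete block = L/(kA) = 0.05/(0.527×37.9) = 0.002503 K/W
R_outer film = 1/(h_o·A) = 1/(17.4×37.9) = 0.001516 K/W
Sum of known resistances R_other = 0.00402 K/W
Total R = ΔT/Q = 22/158 = 0.1392 K/W
R_mineral wool = R_total − R_other = 0.1352 K/W
k = L/(R·A) = 0.165/(0.1352×37.9)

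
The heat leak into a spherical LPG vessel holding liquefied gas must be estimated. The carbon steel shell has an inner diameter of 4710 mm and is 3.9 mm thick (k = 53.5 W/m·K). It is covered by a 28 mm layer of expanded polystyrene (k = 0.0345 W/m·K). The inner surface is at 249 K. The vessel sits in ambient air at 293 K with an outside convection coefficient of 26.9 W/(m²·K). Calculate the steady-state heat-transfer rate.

Q ≈ 3670 W

Each spherical layer contributes R = (1/r_i − 1/r_o)/(4πk):
R_carbon steel shell = (1/2.355 − 1/2.3589)/(4π×53.5) = 1.044×10^-6 K/W
R_expanded polystyrene = (1/2.3589 − 1/2.3869)/(4π×0.0345) = 0.01147 K/W
R_outer film = 1/(h·4πr_o²) = 1/(26.9×4π×2.3869²) = 5.192×10^-4 K/W
R_total = 0.01199 K/W
Q = ΔT/R_total = 44/0.01199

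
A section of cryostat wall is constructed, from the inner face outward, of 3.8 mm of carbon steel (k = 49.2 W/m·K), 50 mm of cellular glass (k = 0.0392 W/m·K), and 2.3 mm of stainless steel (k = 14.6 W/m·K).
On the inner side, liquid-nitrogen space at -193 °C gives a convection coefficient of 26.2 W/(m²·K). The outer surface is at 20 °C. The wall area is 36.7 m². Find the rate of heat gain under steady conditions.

Series thermal resistances:
R_inner film = 1/(h_i·A) = 1/(26.2×36.7) = 0.00104 K/W
R_carbon steel = L/(kA) = 0.0038/(49.2×36.7) = 2.105×10^-6 K/W
R_cellular glass = L/(kA) = 0.05/(0.0392×36.7) = 0.03476 K/W
R_stainless steel = L/(kA) = 0.0023/(14.6×36.7) = 4.292×10^-6 K/W
R_total = 0.0358 K/W
Q = ΔT / R_total = 213 / 0.0358

Q ≈ 5950 W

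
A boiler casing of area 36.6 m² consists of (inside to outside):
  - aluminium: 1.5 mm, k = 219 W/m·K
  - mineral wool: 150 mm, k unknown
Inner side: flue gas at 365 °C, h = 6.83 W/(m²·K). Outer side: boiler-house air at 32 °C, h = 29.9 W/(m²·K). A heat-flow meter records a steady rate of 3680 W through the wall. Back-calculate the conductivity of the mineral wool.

Using the resistance-network approach (series):
R_inner film = 1/(h_i·A) = 1/(6.83×36.6) = 0.004 K/W
R_aluminium = L/(kA) = 0.0015/(219×36.6) = 1.871×10^-7 K/W
R_outer film = 1/(h_o·A) = 1/(29.9×36.6) = 9.138×10^-4 K/W
Sum of known resistances R_other = 0.004914 K/W
Total R = ΔT/Q = 333/3680 = 0.09049 K/W
R_mineral wool = R_total − R_other = 0.08557 K/W
k = L/(R·A) = 0.15/(0.08557×36.6)

k ≈ 0.0479 W/(m·K)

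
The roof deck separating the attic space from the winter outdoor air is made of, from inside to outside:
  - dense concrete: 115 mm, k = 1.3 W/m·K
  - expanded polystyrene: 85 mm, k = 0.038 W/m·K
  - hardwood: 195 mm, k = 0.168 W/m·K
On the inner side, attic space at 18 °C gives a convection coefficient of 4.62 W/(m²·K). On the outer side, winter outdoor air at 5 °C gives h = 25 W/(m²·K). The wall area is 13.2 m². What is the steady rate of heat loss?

Thermal resistances in series:
R_inner film = 1/(h_i·A) = 1/(4.62×13.2) = 0.0164 K/W
R_dense concrete = L/(kA) = 0.115/(1.3×13.2) = 0.006702 K/W
R_expanded polystyrene = L/(kA) = 0.085/(0.038×13.2) = 0.1695 K/W
R_hardwood = L/(kA) = 0.195/(0.168×13.2) = 0.08793 K/W
R_outer film = 1/(h_o·A) = 1/(25×13.2) = 0.00303 K/W
R_total = 0.2835 K/W
Q = ΔT / R_total = 13 / 0.2835

Q ≈ 45.9 W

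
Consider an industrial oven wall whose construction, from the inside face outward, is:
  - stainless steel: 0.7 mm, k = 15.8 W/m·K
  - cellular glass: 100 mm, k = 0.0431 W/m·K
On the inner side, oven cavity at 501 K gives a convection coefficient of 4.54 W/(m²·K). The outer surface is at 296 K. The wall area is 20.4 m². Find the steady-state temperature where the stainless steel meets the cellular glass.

Using the resistance-network approach (series):
R_inner film = 1/(h_i·A) = 1/(4.54×20.4) = 0.0108 K/W
R_stainless steel = L/(kA) = 0.0007/(15.8×20.4) = 2.172×10^-6 K/W
R_cellular glass = L/(kA) = 0.1/(0.0431×20.4) = 0.1137 K/W
R_total = 0.1245 K/W;  Q = ΔT/R_total = 205/0.1245 = 1646 W
T_interface = T_inner − Q·ΣR(inner→interface) = 501 − 1650×0.0108

T ≈ 483 K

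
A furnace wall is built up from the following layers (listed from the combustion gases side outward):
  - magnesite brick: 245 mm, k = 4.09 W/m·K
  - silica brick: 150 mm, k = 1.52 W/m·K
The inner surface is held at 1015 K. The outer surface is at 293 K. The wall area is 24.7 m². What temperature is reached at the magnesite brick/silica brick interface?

T ≈ 742 K

Model the wall as resistances in series:
R_magnesite brick = L/(kA) = 0.245/(4.09×24.7) = 0.002425 K/W
R_silica brick = L/(kA) = 0.15/(1.52×24.7) = 0.003995 K/W
R_total = 0.006421 K/W;  Q = ΔT/R_total = 722/0.006421 = 112500 W
T_interface = T_inner − Q·ΣR(inner→interface) = 1015 − 112000×0.002425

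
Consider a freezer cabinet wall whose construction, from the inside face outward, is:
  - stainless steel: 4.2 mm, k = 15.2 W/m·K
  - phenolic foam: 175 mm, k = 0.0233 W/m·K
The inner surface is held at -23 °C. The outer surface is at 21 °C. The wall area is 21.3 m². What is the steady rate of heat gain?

Treating each layer as a thermal resistance in series:
R_stainless steel = L/(kA) = 0.0042/(15.2×21.3) = 1.297×10^-5 K/W
R_phenolic foam = L/(kA) = 0.175/(0.0233×21.3) = 0.3526 K/W
R_total = 0.3526 K/W
Q = ΔT / R_total = 44 / 0.3526

Q ≈ 125 W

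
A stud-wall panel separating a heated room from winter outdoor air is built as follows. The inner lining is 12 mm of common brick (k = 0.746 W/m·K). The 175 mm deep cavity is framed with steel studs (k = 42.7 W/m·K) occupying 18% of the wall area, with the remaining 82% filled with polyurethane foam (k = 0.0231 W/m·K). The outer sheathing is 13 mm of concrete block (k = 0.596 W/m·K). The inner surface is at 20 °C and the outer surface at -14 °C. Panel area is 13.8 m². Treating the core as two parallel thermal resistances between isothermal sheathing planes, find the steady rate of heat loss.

Q ≈ 7740 W

Sheathing layers in series; stud and cavity paths in parallel between them.
R_inner = 0.012/(0.746×13.8) = 0.001166 K/W
R_stud  = 0.175/(42.7×0.18×13.8) = 0.00165 K/W
R_cav   = 0.175/(0.0231×0.82×13.8) = 0.6695 K/W
1/R_core = 1/R_stud + 1/R_cav → R_core = 0.001646 K/W
R_outer = 0.013/(0.596×13.8) = 0.001581 K/W
R_total = 0.004392 K/W
Q = ΔT/R_total = 34/0.004392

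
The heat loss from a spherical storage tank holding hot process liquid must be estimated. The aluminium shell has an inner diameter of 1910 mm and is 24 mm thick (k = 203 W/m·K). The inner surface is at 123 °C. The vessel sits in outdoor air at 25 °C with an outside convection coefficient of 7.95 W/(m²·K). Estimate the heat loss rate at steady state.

Q ≈ 9370 W

Each spherical layer contributes R = (1/r_i − 1/r_o)/(4πk):
R_aluminium shell = (1/0.955 − 1/0.979)/(4π×203) = 1.006×10^-5 K/W
R_outer film = 1/(h·4πr_o²) = 1/(7.95×4π×0.979²) = 0.01044 K/W
R_total = 0.01045 K/W
Q = ΔT/R_total = 98/0.01045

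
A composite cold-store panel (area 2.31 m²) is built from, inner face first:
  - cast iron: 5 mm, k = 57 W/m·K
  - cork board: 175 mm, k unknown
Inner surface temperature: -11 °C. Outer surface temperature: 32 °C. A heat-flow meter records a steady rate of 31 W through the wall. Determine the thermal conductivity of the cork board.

Thermal resistances in series:
R_cast iron = L/(kA) = 0.005/(57×2.31) = 3.797×10^-5 K/W
Sum of known resistances R_other = 3.797×10^-5 K/W
Total R = ΔT/Q = 43/31 = 1.387 K/W
R_cork board = R_total − R_other = 1.387 K/W
k = L/(R·A) = 0.175/(1.387×2.31)

k ≈ 0.0546 W/(m·K)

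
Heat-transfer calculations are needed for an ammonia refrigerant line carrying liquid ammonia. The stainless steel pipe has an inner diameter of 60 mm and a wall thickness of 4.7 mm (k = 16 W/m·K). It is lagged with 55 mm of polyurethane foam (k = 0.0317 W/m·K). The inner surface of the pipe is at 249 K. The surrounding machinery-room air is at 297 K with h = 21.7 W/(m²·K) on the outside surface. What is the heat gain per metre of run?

q′ ≈ 9.89 W/m

Cylindrical conduction, so R = ln(r₂/r₁)/(2πkL) per layer, in series:
R_stainless steel pipe wall = ln(34.7/30)/(2π×16×1) = 0.001448 K/W
R_polyurethane foam = ln(89.7/34.7)/(2π×0.0317×1) = 4.768 K/W
R_outer film = 1/(h_o·2πr_oL) = 1/(21.7×2π×0.0897×1) = 0.08177 K/W
R_total = 4.851 K/W
Q = ΔT/R_total = 48/4.851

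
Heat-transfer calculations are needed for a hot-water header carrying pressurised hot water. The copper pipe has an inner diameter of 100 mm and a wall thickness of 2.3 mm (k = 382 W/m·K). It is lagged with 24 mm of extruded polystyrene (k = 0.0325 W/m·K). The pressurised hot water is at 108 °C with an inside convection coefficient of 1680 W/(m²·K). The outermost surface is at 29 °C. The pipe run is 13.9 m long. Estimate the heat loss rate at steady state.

Q ≈ 593 W

Radial resistances (cylindrical: R_cond = ln(r_o/r_i)/(2πkL), R_conv = 1/(h·2πrL)):
R_inner film = 1/(h_i·2πr₁L) = 1/(1680×2π×0.05×13.9) = 1.363×10^-4 K/W
R_copper pipe wall = ln(52.3/50)/(2π×382×13.9) = 1.348×10^-6 K/W
R_extruded polystyrene = ln(76.3/52.3)/(2π×0.0325×13.9) = 0.1331 K/W
R_total = 0.1332 K/W
Q = ΔT/R_total = 79/0.1332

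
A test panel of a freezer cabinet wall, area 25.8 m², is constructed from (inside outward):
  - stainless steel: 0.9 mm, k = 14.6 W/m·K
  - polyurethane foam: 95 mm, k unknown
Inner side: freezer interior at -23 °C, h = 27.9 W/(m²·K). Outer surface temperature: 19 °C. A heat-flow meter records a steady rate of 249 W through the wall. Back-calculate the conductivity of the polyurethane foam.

Series thermal resistances:
R_inner film = 1/(h_i·A) = 1/(27.9×25.8) = 0.001389 K/W
R_stainless steel = L/(kA) = 0.0009/(14.6×25.8) = 2.389×10^-6 K/W
Sum of known resistances R_other = 0.001392 K/W
Total R = ΔT/Q = 42/249 = 0.1687 K/W
R_polyurethane foam = R_total − R_other = 0.1673 K/W
k = L/(R·A) = 0.095/(0.1673×25.8)

k ≈ 0.022 W/(m·K)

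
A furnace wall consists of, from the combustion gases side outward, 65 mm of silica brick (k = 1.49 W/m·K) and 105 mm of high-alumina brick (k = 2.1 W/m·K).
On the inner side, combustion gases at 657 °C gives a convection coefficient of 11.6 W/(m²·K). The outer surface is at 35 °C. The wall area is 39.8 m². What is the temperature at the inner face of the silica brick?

T ≈ 359 °C

Treating each layer as a thermal resistance in series:
R_inner film = 1/(h_i·A) = 1/(11.6×39.8) = 0.002166 K/W
R_silica brick = L/(kA) = 0.065/(1.49×39.8) = 0.001096 K/W
R_high-alumina brick = L/(kA) = 0.105/(2.1×39.8) = 0.001256 K/W
R_total = 0.004518 K/W;  Q = ΔT/R_total = 622/0.004518 = 137700 W
T_interface = T_inner − Q·ΣR(inner→interface) = 657 − 138000×0.002166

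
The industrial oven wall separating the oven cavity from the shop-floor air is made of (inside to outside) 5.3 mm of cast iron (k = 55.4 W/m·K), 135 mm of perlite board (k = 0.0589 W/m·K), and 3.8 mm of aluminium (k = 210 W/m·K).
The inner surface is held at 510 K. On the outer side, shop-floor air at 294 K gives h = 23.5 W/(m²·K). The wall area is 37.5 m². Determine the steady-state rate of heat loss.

Series thermal resistances:
R_cast iron = L/(kA) = 0.0053/(55.4×37.5) = 2.551×10^-6 K/W
R_perlite board = L/(kA) = 0.135/(0.0589×37.5) = 0.06112 K/W
R_aluminium = L/(kA) = 0.0038/(210×37.5) = 4.825×10^-7 K/W
R_outer film = 1/(h_o·A) = 1/(23.5×37.5) = 0.001135 K/W
R_total = 0.06226 K/W
Q = ΔT / R_total = 216 / 0.06226

Q ≈ 3470 W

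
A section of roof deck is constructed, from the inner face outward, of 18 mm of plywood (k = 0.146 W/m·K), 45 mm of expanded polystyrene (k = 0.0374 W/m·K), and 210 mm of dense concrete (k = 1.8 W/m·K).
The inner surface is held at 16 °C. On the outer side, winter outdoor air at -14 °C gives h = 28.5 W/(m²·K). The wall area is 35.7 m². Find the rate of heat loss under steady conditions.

Thermal resistances in series:
R_plywood = L/(kA) = 0.018/(0.146×35.7) = 0.003453 K/W
R_expanded polystyrene = L/(kA) = 0.045/(0.0374×35.7) = 0.0337 K/W
R_dense concrete = L/(kA) = 0.21/(1.8×35.7) = 0.003268 K/W
R_outer film = 1/(h_o·A) = 1/(28.5×35.7) = 9.828×10^-4 K/W
R_total = 0.04141 K/W
Q = ΔT / R_total = 30 / 0.04141

Q ≈ 725 W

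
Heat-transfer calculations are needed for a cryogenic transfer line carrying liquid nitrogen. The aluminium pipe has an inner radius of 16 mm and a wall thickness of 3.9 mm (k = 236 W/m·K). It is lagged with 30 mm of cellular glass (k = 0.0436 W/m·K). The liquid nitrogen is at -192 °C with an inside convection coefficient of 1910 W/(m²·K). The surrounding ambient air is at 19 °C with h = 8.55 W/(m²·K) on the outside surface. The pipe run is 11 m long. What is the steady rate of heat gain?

Q ≈ 622 W

Radial resistances (cylindrical: R_cond = ln(r_o/r_i)/(2πkL), R_conv = 1/(h·2πrL)):
R_inner film = 1/(h_i·2πr₁L) = 1/(1910×2π×0.016×11) = 4.734×10^-4 K/W
R_aluminium pipe wall = ln(19.9/16)/(2π×236×11) = 1.337×10^-5 K/W
R_cellular glass = ln(49.9/19.9)/(2π×0.0436×11) = 0.3051 K/W
R_outer film = 1/(h_o·2πr_oL) = 1/(8.55×2π×0.0499×11) = 0.03391 K/W
R_total = 0.3395 K/W
Q = ΔT/R_total = 211/0.3395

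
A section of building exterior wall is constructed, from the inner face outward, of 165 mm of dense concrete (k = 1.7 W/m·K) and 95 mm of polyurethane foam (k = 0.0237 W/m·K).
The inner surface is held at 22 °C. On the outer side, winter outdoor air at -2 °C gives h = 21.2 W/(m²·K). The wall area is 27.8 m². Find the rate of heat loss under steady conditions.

Thermal resistances in series:
R_dense concrete = L/(kA) = 0.165/(1.7×27.8) = 0.003491 K/W
R_polyurethane foam = L/(kA) = 0.095/(0.0237×27.8) = 0.1442 K/W
R_outer film = 1/(h_o·A) = 1/(21.2×27.8) = 0.001697 K/W
R_total = 0.1494 K/W
Q = ΔT / R_total = 24 / 0.1494

Q ≈ 161 W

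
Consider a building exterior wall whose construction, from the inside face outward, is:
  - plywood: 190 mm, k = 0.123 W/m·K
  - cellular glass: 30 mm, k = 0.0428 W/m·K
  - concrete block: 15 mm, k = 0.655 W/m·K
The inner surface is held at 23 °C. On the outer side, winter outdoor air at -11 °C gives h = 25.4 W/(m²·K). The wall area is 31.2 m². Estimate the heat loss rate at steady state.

Model the wall as resistances in series:
R_plywood = L/(kA) = 0.19/(0.123×31.2) = 0.04951 K/W
R_cellular glass = L/(kA) = 0.03/(0.0428×31.2) = 0.02247 K/W
R_concrete block = L/(kA) = 0.015/(0.655×31.2) = 7.34×10^-4 K/W
R_outer film = 1/(h_o·A) = 1/(25.4×31.2) = 0.001262 K/W
R_total = 0.07397 K/W
Q = ΔT / R_total = 34 / 0.07397

Q ≈ 460 W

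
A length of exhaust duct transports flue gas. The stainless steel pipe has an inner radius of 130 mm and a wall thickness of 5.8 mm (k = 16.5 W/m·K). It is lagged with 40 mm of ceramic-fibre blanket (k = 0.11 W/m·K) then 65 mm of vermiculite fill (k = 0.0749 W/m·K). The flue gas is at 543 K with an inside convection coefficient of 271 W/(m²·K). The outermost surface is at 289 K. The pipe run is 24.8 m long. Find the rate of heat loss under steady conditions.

Treating each annulus and film as a series resistance:
R_inner film = 1/(h_i·2πr₁L) = 1/(271×2π×0.13×24.8) = 1.822×10^-4 K/W
R_stainless steel pipe wall = ln(135.8/130)/(2π×16.5×24.8) = 1.698×10^-5 K/W
R_ceramic-fibre blanket = ln(175.8/135.8)/(2π×0.11×24.8) = 0.01506 K/W
R_vermiculite fill = ln(240.8/175.8)/(2π×0.0749×24.8) = 0.02696 K/W
R_total = 0.04222 K/W
Q = ΔT/R_total = 254/0.04222

Q ≈ 6020 W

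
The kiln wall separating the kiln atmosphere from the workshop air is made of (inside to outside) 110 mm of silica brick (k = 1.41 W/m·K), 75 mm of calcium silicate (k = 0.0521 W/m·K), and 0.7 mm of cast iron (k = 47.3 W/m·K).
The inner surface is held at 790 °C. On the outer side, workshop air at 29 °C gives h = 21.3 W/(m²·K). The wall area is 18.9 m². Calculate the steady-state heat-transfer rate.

Q ≈ 9190 W

Series thermal resistances:
R_silica brick = L/(kA) = 0.11/(1.41×18.9) = 0.004128 K/W
R_calcium silicate = L/(kA) = 0.075/(0.0521×18.9) = 0.07617 K/W
R_cast iron = L/(kA) = 0.0007/(47.3×18.9) = 7.83×10^-7 K/W
R_outer film = 1/(h_o·A) = 1/(21.3×18.9) = 0.002484 K/W
R_total = 0.08278 K/W
Q = ΔT / R_total = 761 / 0.08278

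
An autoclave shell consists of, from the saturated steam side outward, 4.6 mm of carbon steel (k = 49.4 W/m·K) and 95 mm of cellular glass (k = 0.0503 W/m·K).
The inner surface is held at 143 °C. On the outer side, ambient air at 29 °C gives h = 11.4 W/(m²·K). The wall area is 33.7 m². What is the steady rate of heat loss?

Series thermal resistances:
R_carbon steel = L/(kA) = 0.0046/(49.4×33.7) = 2.763×10^-6 K/W
R_cellular glass = L/(kA) = 0.095/(0.0503×33.7) = 0.05604 K/W
R_outer film = 1/(h_o·A) = 1/(11.4×33.7) = 0.002603 K/W
R_total = 0.05865 K/W
Q = ΔT / R_total = 114 / 0.05865

Q ≈ 1940 W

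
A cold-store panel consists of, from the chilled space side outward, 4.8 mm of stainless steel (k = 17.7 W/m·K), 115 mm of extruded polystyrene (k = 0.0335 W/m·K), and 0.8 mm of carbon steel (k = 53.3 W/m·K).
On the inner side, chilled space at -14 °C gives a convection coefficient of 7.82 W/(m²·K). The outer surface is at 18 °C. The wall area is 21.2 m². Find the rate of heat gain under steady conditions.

Series thermal resistances:
R_inner film = 1/(h_i·A) = 1/(7.82×21.2) = 0.006032 K/W
R_stainless steel = L/(kA) = 0.0048/(17.7×21.2) = 1.279×10^-5 K/W
R_extruded polystyrene = L/(kA) = 0.115/(0.0335×21.2) = 0.1619 K/W
R_carbon steel = L/(kA) = 0.0008/(53.3×21.2) = 7.08×10^-7 K/W
R_total = 0.168 K/W
Q = ΔT / R_total = 32 / 0.168

Q ≈ 191 W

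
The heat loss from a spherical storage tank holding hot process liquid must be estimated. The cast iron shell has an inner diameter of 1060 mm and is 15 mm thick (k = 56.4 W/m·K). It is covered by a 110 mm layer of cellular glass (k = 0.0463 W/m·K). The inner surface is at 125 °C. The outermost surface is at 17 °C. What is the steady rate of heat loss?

Q ≈ 204 W

Spherical conduction: R = (1/r_in − 1/r_out)/(4πk) per layer; series-sum.
R_cast iron shell = (1/0.53 − 1/0.545)/(4π×56.4) = 7.327×10^-5 K/W
R_cellular glass = (1/0.545 − 1/0.655)/(4π×0.0463) = 0.5296 K/W
R_total = 0.5297 K/W
Q = ΔT/R_total = 108/0.5297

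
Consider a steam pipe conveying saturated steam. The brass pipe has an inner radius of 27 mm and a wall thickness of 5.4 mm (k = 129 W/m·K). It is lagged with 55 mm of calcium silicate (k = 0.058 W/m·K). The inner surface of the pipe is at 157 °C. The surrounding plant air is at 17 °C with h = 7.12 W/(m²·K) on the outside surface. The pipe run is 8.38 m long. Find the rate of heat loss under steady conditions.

Treating each annulus and film as a series resistance:
R_brass pipe wall = ln(32.4/27)/(2π×129×8.38) = 2.684×10^-5 K/W
R_calcium silicate = ln(87.4/32.4)/(2π×0.058×8.38) = 0.3249 K/W
R_outer film = 1/(h_o·2πr_oL) = 1/(7.12×2π×0.0874×8.38) = 0.03052 K/W
R_total = 0.3555 K/W
Q = ΔT/R_total = 140/0.3555

Q ≈ 394 W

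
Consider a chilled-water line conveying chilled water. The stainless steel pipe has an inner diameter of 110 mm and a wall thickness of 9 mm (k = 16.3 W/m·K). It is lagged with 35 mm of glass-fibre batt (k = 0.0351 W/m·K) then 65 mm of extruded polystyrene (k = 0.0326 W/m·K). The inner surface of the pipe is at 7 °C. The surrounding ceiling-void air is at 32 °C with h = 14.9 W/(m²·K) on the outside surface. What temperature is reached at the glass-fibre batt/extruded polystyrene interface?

T ≈ 18 °C

Per-layer cylindrical resistances, series-summed:
R_stainless steel pipe wall = ln(64/55)/(2π×16.3×1) = 0.00148 K/W
R_glass-fibre batt = ln(99/64)/(2π×0.0351×1) = 1.978 K/W
R_extruded polystyrene = ln(164/99)/(2π×0.0326×1) = 2.464 K/W
R_outer film = 1/(h_o·2πr_oL) = 1/(14.9×2π×0.164×1) = 0.06513 K/W
R_total = 4.509 K/W
Q = ΔT/R_total = 25/4.509
Q = 5.54 W/m
T_interface = T_inner + Q·ΣR(inner→interface) = 7 + 5.54×1.98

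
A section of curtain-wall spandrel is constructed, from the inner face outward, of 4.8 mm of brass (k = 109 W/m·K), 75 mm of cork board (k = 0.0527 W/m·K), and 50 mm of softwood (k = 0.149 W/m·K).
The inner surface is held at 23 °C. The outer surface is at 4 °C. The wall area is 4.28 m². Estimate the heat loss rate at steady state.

Q ≈ 46.2 W

Series thermal resistances:
R_brass = L/(kA) = 0.0048/(109×4.28) = 1.029×10^-5 K/W
R_cork board = L/(kA) = 0.075/(0.0527×4.28) = 0.3325 K/W
R_softwood = L/(kA) = 0.05/(0.149×4.28) = 0.0784 K/W
R_total = 0.4109 K/W
Q = ΔT / R_total = 19 / 0.4109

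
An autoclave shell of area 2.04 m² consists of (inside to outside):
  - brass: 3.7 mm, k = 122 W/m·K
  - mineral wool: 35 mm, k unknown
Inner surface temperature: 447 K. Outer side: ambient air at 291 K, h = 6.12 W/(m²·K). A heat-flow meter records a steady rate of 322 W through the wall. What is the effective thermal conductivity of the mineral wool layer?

k ≈ 0.0424 W/(m·K)

Using the resistance-network approach (series):
R_brass = L/(kA) = 0.0037/(122×2.04) = 1.487×10^-5 K/W
R_outer film = 1/(h_o·A) = 1/(6.12×2.04) = 0.0801 K/W
Sum of known resistances R_other = 0.08011 K/W
Total R = ΔT/Q = 156/322 = 0.4845 K/W
R_mineral wool = R_total − R_other = 0.4044 K/W
k = L/(R·A) = 0.035/(0.4044×2.04)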